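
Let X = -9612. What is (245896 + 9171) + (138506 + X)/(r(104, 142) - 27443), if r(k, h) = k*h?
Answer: 3232845331/12675 ≈ 2.5506e+5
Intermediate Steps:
r(k, h) = h*k
(245896 + 9171) + (138506 + X)/(r(104, 142) - 27443) = (245896 + 9171) + (138506 - 9612)/(142*104 - 27443) = 255067 + 128894/(14768 - 27443) = 255067 + 128894/(-12675) = 255067 + 128894*(-1/12675) = 255067 - 128894/12675 = 3232845331/12675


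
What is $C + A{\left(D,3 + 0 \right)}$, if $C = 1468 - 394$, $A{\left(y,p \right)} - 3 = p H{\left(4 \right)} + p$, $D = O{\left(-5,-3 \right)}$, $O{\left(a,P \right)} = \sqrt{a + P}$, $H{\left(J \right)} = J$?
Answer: $1092$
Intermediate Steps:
$O{\left(a,P \right)} = \sqrt{P + a}$
$D = 2 i \sqrt{2}$ ($D = \sqrt{-3 - 5} = \sqrt{-8} = 2 i \sqrt{2} \approx 2.8284 i$)
$A{\left(y,p \right)} = 3 + 5 p$ ($A{\left(y,p \right)} = 3 + \left(p 4 + p\right) = 3 + \left(4 p + p\right) = 3 + 5 p$)
$C = 1074$ ($C = 1468 - 394 = 1074$)
$C + A{\left(D,3 + 0 \right)} = 1074 + \left(3 + 5 \left(3 + 0\right)\right) = 1074 + \left(3 + 5 \cdot 3\right) = 1074 + \left(3 + 15\right) = 1074 + 18 = 1092$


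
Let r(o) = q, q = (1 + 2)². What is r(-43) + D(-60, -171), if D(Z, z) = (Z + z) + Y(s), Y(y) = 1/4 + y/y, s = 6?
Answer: -883/4 ≈ -220.75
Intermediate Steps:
Y(y) = 5/4 (Y(y) = 1*(¼) + 1 = ¼ + 1 = 5/4)
D(Z, z) = 5/4 + Z + z (D(Z, z) = (Z + z) + 5/4 = 5/4 + Z + z)
q = 9 (q = 3² = 9)
r(o) = 9
r(-43) + D(-60, -171) = 9 + (5/4 - 60 - 171) = 9 - 919/4 = -883/4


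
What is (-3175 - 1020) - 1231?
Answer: -5426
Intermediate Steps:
(-3175 - 1020) - 1231 = -4195 - 1231 = -5426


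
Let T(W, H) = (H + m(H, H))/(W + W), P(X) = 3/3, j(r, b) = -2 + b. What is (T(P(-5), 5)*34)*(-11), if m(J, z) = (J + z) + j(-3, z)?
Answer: -3366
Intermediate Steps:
m(J, z) = -2 + J + 2*z (m(J, z) = (J + z) + (-2 + z) = -2 + J + 2*z)
P(X) = 1 (P(X) = 3*(⅓) = 1)
T(W, H) = (-2 + 4*H)/(2*W) (T(W, H) = (H + (-2 + H + 2*H))/(W + W) = (H + (-2 + 3*H))/((2*W)) = (-2 + 4*H)*(1/(2*W)) = (-2 + 4*H)/(2*W))
(T(P(-5), 5)*34)*(-11) = (((-1 + 2*5)/1)*34)*(-11) = ((1*(-1 + 10))*34)*(-11) = ((1*9)*34)*(-11) = (9*34)*(-11) = 306*(-11) = -3366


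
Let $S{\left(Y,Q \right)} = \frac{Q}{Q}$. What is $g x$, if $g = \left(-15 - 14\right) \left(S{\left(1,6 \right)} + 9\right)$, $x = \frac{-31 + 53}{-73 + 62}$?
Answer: $580$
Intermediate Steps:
$S{\left(Y,Q \right)} = 1$
$x = -2$ ($x = \frac{22}{-11} = 22 \left(- \frac{1}{11}\right) = -2$)
$g = -290$ ($g = \left(-15 - 14\right) \left(1 + 9\right) = \left(-29\right) 10 = -290$)
$g x = \left(-290\right) \left(-2\right) = 580$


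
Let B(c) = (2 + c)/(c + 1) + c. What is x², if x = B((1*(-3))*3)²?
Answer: 17850625/4096 ≈ 4358.1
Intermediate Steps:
B(c) = c + (2 + c)/(1 + c) (B(c) = (2 + c)/(1 + c) + c = c + (2 + c)/(1 + c))
x = 4225/64 (x = ((2 + ((1*(-3))*3)² + 2*((1*(-3))*3))/(1 + (1*(-3))*3))² = ((2 + (-3*3)² + 2*(-3*3))/(1 - 3*3))² = ((2 + (-9)² + 2*(-9))/(1 - 9))² = ((2 + 81 - 18)/(-8))² = (-⅛*65)² = (-65/8)² = 4225/64 ≈ 66.016)
x² = (4225/64)² = 17850625/4096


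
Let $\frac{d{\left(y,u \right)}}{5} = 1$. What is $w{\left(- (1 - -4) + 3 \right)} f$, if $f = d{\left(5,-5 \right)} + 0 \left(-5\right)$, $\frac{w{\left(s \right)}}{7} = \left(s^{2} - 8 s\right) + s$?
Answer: $630$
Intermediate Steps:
$d{\left(y,u \right)} = 5$ ($d{\left(y,u \right)} = 5 \cdot 1 = 5$)
$w{\left(s \right)} = - 49 s + 7 s^{2}$ ($w{\left(s \right)} = 7 \left(\left(s^{2} - 8 s\right) + s\right) = 7 \left(s^{2} - 7 s\right) = - 49 s + 7 s^{2}$)
$f = 5$ ($f = 5 + 0 \left(-5\right) = 5 + 0 = 5$)
$w{\left(- (1 - -4) + 3 \right)} f = 7 \left(- (1 - -4) + 3\right) \left(-7 + \left(- (1 - -4) + 3\right)\right) 5 = 7 \left(- (1 + 4) + 3\right) \left(-7 + \left(- (1 + 4) + 3\right)\right) 5 = 7 \left(\left(-1\right) 5 + 3\right) \left(-7 + \left(\left(-1\right) 5 + 3\right)\right) 5 = 7 \left(-5 + 3\right) \left(-7 + \left(-5 + 3\right)\right) 5 = 7 \left(-2\right) \left(-7 - 2\right) 5 = 7 \left(-2\right) \left(-9\right) 5 = 126 \cdot 5 = 630$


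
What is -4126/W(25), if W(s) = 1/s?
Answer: -103150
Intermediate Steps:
-4126/W(25) = -4126/(1/25) = -4126/1/25 = -4126*25 = -103150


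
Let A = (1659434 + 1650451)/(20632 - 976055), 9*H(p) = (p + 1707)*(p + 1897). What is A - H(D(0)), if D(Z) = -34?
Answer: -330876804438/955423 ≈ -3.4631e+5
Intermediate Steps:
H(p) = (1707 + p)*(1897 + p)/9 (H(p) = ((p + 1707)*(p + 1897))/9 = ((1707 + p)*(1897 + p))/9 = (1707 + p)*(1897 + p)/9)
A = -3309885/955423 (A = 3309885/(-955423) = 3309885*(-1/955423) = -3309885/955423 ≈ -3.4643)
A - H(D(0)) = -3309885/955423 - (1079393/3 + (⅑)*(-34)² + (3604/9)*(-34)) = -3309885/955423 - (1079393/3 + (⅑)*1156 - 122536/9) = -3309885/955423 - (1079393/3 + 1156/9 - 122536/9) = -3309885/955423 - 1*346311 = -3309885/955423 - 346311 = -330876804438/955423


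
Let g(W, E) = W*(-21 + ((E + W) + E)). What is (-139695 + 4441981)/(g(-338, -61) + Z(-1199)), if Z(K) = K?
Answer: 4302286/161379 ≈ 26.660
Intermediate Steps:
g(W, E) = W*(-21 + W + 2*E) (g(W, E) = W*(-21 + (W + 2*E)) = W*(-21 + W + 2*E))
(-139695 + 4441981)/(g(-338, -61) + Z(-1199)) = (-139695 + 4441981)/(-338*(-21 - 338 + 2*(-61)) - 1199) = 4302286/(-338*(-21 - 338 - 122) - 1199) = 4302286/(-338*(-481) - 1199) = 4302286/(162578 - 1199) = 4302286/161379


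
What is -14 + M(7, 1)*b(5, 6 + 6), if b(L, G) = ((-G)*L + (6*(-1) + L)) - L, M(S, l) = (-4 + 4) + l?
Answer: -80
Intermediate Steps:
M(S, l) = l (M(S, l) = 0 + l = l)
b(L, G) = -6 - G*L (b(L, G) = (-G*L + (-6 + L)) - L = (-6 + L - G*L) - L = -6 - G*L)
-14 + M(7, 1)*b(5, 6 + 6) = -14 + 1*(-6 - 1*(6 + 6)*5) = -14 + 1*(-6 - 1*12*5) = -14 + 1*(-6 - 60) = -14 + 1*(-66) = -14 - 66 = -80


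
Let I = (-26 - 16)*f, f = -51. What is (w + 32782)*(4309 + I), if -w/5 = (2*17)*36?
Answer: 171996562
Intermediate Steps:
w = -6120 (w = -5*2*17*36 = -170*36 = -5*1224 = -6120)
I = 2142 (I = (-26 - 16)*(-51) = -42*(-51) = 2142)
(w + 32782)*(4309 + I) = (-6120 + 32782)*(4309 + 2142) = 26662*6451 = 171996562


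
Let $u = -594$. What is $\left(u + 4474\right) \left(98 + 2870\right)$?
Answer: $11515840$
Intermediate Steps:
$\left(u + 4474\right) \left(98 + 2870\right) = \left(-594 + 4474\right) \left(98 + 2870\right) = 3880 \cdot 2968 = 11515840$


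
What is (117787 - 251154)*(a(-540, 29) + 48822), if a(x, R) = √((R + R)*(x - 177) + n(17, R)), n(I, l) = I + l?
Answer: -6511243674 - 266734*I*√10385 ≈ -6.5112e+9 - 2.7182e+7*I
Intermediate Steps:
a(x, R) = √(17 + R + 2*R*(-177 + x)) (a(x, R) = √((R + R)*(x - 177) + (17 + R)) = √((2*R)*(-177 + x) + (17 + R)) = √(2*R*(-177 + x) + (17 + R)) = √(17 + R + 2*R*(-177 + x)))
(117787 - 251154)*(a(-540, 29) + 48822) = (117787 - 251154)*(√(17 - 353*29 + 2*29*(-540)) + 48822) = -133367*(√(17 - 10237 - 31320) + 48822) = -133367*(√(-41540) + 48822) = -133367*(2*I*√10385 + 48822) = -133367*(48822 + 2*I*√10385) = -6511243674 - 266734*I*√10385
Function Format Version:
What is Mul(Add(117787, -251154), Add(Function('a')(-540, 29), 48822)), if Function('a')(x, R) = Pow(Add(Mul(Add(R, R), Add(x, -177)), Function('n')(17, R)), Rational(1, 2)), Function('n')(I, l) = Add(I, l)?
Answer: Add(-6511243674, Mul(-266734, I, Pow(10385, Rational(1, 2)))) ≈ Add(-6.5112e+9, Mul(-2.7182e+7, I))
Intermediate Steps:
Function('a')(x, R) = Pow(Add(17, R, Mul(2, R, Add(-177, x))), Rational(1, 2)) (Function('a')(x, R) = Pow(Add(Mul(Add(R, R), Add(x, -177)), Add(17, R)), Rational(1, 2)) = Pow(Add(Mul(Mul(2, R), Add(-177, x)), Add(17, R)), Rational(1, 2)) = Pow(Add(Mul(2, R, Add(-177, x)), Add(17, R)), Rational(1, 2)) = Pow(Add(17, R, Mul(2, R, Add(-177, x))), Rational(1, 2)))
Mul(Add(117787, -251154), Add(Function('a')(-540, 29), 48822)) = Mul(Add(117787, -251154), Add(Pow(Add(17, Mul(-353, 29), Mul(2, 29, -540)), Rational(1, 2)), 48822)) = Mul(-133367, Add(Pow(Add(17, -10237, -31320), Rational(1, 2)), 48822)) = Mul(-133367, Add(Pow(-41540, Rational(1, 2)), 48822)) = Mul(-133367, Add(Mul(2, I, Pow(10385, Rational(1, 2))), 48822)) = Mul(-133367, Add(48822, Mul(2, I, Pow(10385, Rational(1, 2))))) = Add(-6511243674, Mul(-266734, I, Pow(10385, Rational(1, 2))))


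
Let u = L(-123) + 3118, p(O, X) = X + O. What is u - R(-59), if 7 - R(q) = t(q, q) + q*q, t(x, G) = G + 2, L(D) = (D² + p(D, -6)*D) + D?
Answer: 37408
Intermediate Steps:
p(O, X) = O + X
L(D) = D + D² + D*(-6 + D) (L(D) = (D² + (D - 6)*D) + D = (D² + (-6 + D)*D) + D = (D² + D*(-6 + D)) + D = D + D² + D*(-6 + D))
u = 33991 (u = -123*(-5 + 2*(-123)) + 3118 = -123*(-5 - 246) + 3118 = -123*(-251) + 3118 = 30873 + 3118 = 33991)
t(x, G) = 2 + G
R(q) = 5 - q - q² (R(q) = 7 - ((2 + q) + q*q) = 7 - ((2 + q) + q²) = 7 - (2 + q + q²) = 7 + (-2 - q - q²) = 5 - q - q²)
u - R(-59) = 33991 - (5 - 1*(-59) - 1*(-59)²) = 33991 - (5 + 59 - 1*3481) = 33991 - (5 + 59 - 3481) = 33991 - 1*(-3417) = 33991 + 3417 = 37408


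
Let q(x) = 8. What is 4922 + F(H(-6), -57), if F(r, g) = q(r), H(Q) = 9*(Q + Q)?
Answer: 4930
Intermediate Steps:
H(Q) = 18*Q (H(Q) = 9*(2*Q) = 18*Q)
F(r, g) = 8
4922 + F(H(-6), -57) = 4922 + 8 = 4930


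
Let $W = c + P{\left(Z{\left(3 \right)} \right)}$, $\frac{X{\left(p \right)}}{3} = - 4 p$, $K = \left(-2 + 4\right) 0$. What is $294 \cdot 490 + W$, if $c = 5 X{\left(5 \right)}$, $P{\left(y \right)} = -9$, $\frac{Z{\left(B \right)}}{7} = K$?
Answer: $143751$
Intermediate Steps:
$K = 0$ ($K = 2 \cdot 0 = 0$)
$X{\left(p \right)} = - 12 p$ ($X{\left(p \right)} = 3 \left(- 4 p\right) = - 12 p$)
$Z{\left(B \right)} = 0$ ($Z{\left(B \right)} = 7 \cdot 0 = 0$)
$c = -300$ ($c = 5 \left(\left(-12\right) 5\right) = 5 \left(-60\right) = -300$)
$W = -309$ ($W = -300 - 9 = -309$)
$294 \cdot 490 + W = 294 \cdot 490 - 309 = 144060 - 309 = 143751$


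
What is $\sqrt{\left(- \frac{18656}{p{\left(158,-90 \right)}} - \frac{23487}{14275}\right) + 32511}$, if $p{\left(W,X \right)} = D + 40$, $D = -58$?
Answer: $\frac{\sqrt{2460893825482}}{8565} \approx 183.16$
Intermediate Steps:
$p{\left(W,X \right)} = -18$ ($p{\left(W,X \right)} = -58 + 40 = -18$)
$\sqrt{\left(- \frac{18656}{p{\left(158,-90 \right)}} - \frac{23487}{14275}\right) + 32511} = \sqrt{\left(- \frac{18656}{-18} - \frac{23487}{14275}\right) + 32511} = \sqrt{\left(\left(-18656\right) \left(- \frac{1}{18}\right) - \frac{23487}{14275}\right) + 32511} = \sqrt{\left(\frac{9328}{9} - \frac{23487}{14275}\right) + 32511} = \sqrt{\frac{132945817}{128475} + 32511} = \sqrt{\frac{4309796542}{128475}} = \frac{\sqrt{2460893825482}}{8565}$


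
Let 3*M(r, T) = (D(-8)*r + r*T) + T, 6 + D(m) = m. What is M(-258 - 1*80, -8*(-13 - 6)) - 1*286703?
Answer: -906601/3 ≈ -3.0220e+5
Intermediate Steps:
D(m) = -6 + m
M(r, T) = -14*r/3 + T/3 + T*r/3 (M(r, T) = (((-6 - 8)*r + r*T) + T)/3 = ((-14*r + T*r) + T)/3 = (T - 14*r + T*r)/3 = -14*r/3 + T/3 + T*r/3)
M(-258 - 1*80, -8*(-13 - 6)) - 1*286703 = (-14*(-258 - 1*80)/3 + (-8*(-13 - 6))/3 + (-8*(-13 - 6))*(-258 - 1*80)/3) - 1*286703 = (-14*(-258 - 80)/3 + (-8*(-19))/3 + (-8*(-19))*(-258 - 80)/3) - 286703 = (-14/3*(-338) + (⅓)*152 + (⅓)*152*(-338)) - 286703 = (4732/3 + 152/3 - 51376/3) - 286703 = -46492/3 - 286703 = -906601/3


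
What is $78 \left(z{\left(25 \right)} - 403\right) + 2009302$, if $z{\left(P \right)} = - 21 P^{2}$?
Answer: $954118$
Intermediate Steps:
$78 \left(z{\left(25 \right)} - 403\right) + 2009302 = 78 \left(- 21 \cdot 25^{2} - 403\right) + 2009302 = 78 \left(\left(-21\right) 625 - 403\right) + 2009302 = 78 \left(-13125 - 403\right) + 2009302 = 78 \left(-13528\right) + 2009302 = -1055184 + 2009302 = 954118$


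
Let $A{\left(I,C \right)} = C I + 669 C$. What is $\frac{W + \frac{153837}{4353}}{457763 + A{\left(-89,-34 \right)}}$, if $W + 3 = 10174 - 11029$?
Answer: $- \frac{1193679}{635600393} \approx -0.001878$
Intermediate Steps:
$A{\left(I,C \right)} = 669 C + C I$
$W = -858$ ($W = -3 + \left(10174 - 11029\right) = -3 - 855 = -858$)
$\frac{W + \frac{153837}{4353}}{457763 + A{\left(-89,-34 \right)}} = \frac{-858 + \frac{153837}{4353}}{457763 - 34 \left(669 - 89\right)} = \frac{-858 + 153837 \cdot \frac{1}{4353}}{457763 - 19720} = \frac{-858 + \frac{51279}{1451}}{457763 - 19720} = - \frac{1193679}{1451 \cdot 438043} = \left(- \frac{1193679}{1451}\right) \frac{1}{438043} = - \frac{1193679}{635600393}$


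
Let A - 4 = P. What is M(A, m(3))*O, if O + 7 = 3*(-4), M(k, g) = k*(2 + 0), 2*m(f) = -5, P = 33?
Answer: -1406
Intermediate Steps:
A = 37 (A = 4 + 33 = 37)
m(f) = -5/2 (m(f) = (½)*(-5) = -5/2)
M(k, g) = 2*k (M(k, g) = k*2 = 2*k)
O = -19 (O = -7 + 3*(-4) = -7 - 12 = -19)
M(A, m(3))*O = (2*37)*(-19) = 74*(-19) = -1406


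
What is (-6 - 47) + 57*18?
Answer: 973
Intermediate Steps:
(-6 - 47) + 57*18 = -53 + 1026 = 973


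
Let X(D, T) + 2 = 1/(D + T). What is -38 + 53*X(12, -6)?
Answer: -811/6 ≈ -135.17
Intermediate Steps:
X(D, T) = -2 + 1/(D + T)
-38 + 53*X(12, -6) = -38 + 53*((1 - 2*12 - 2*(-6))/(12 - 6)) = -38 + 53*((1 - 24 + 12)/6) = -38 + 53*((1/6)*(-11)) = -38 + 53*(-11/6) = -38 - 583/6 = -811/6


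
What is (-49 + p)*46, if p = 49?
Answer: 0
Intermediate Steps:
(-49 + p)*46 = (-49 + 49)*46 = 0*46 = 0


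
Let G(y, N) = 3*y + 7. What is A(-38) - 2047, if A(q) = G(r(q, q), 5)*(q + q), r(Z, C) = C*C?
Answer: -331811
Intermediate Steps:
r(Z, C) = C²
G(y, N) = 7 + 3*y
A(q) = 2*q*(7 + 3*q²) (A(q) = (7 + 3*q²)*(q + q) = (7 + 3*q²)*(2*q) = 2*q*(7 + 3*q²))
A(-38) - 2047 = (6*(-38)³ + 14*(-38)) - 2047 = (6*(-54872) - 532) - 2047 = (-329232 - 532) - 2047 = -329764 - 2047 = -331811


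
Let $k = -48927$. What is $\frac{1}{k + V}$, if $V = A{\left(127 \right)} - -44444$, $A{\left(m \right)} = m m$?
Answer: $\frac{1}{11646} \approx 8.5866 \cdot 10^{-5}$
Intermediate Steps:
$A{\left(m \right)} = m^{2}$
$V = 60573$ ($V = 127^{2} - -44444 = 16129 + 44444 = 60573$)
$\frac{1}{k + V} = \frac{1}{-48927 + 60573} = \frac{1}{11646}$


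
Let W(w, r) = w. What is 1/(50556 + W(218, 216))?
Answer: 1/50774 ≈ 1.9695e-5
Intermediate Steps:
1/(50556 + W(218, 216)) = 1/(50556 + 218) = 1/50774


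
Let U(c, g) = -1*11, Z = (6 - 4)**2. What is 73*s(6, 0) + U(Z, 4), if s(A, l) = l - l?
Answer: -11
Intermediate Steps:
Z = 4 (Z = 2**2 = 4)
s(A, l) = 0
U(c, g) = -11
73*s(6, 0) + U(Z, 4) = 73*0 - 11 = 0 - 11 = -11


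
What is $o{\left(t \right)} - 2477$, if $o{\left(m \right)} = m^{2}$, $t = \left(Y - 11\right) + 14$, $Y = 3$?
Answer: $-2441$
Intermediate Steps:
$t = 6$ ($t = \left(3 - 11\right) + 14 = -8 + 14 = 6$)
$o{\left(t \right)} - 2477 = 6^{2} - 2477 = 36 - 2477 = -2441$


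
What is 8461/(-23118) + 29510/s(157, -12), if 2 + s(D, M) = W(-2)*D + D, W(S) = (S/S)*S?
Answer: -75950831/408418 ≈ -185.96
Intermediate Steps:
W(S) = S (W(S) = 1*S = S)
s(D, M) = -2 - D (s(D, M) = -2 + (-2*D + D) = -2 - D)
8461/(-23118) + 29510/s(157, -12) = 8461/(-23118) + 29510/(-2 - 1*157) = 8461*(-1/23118) + 29510/(-2 - 157) = -8461/23118 + 29510/(-159) = -8461/23118 + 29510*(-1/159) = -8461/23118 - 29510/159 = -75950831/408418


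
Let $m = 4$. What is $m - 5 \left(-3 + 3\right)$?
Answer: $4$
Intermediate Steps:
$m - 5 \left(-3 + 3\right) = 4 - 5 \left(-3 + 3\right) = 4 - 0 = 4 + 0 = 4$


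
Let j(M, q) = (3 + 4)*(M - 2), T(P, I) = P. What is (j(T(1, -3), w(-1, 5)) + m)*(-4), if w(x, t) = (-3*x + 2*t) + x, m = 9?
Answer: -8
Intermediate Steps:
w(x, t) = -2*x + 2*t
j(M, q) = -14 + 7*M (j(M, q) = 7*(-2 + M) = -14 + 7*M)
(j(T(1, -3), w(-1, 5)) + m)*(-4) = ((-14 + 7*1) + 9)*(-4) = ((-14 + 7) + 9)*(-4) = (-7 + 9)*(-4) = 2*(-4) = -8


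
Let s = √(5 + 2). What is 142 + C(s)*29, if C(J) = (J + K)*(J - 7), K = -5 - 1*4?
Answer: 2172 - 464*√7 ≈ 944.37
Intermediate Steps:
K = -9 (K = -5 - 4 = -9)
s = √7 ≈ 2.6458
C(J) = (-9 + J)*(-7 + J) (C(J) = (J - 9)*(J - 7) = (-9 + J)*(-7 + J))
142 + C(s)*29 = 142 + (63 + (√7)² - 16*√7)*29 = 142 + (63 + 7 - 16*√7)*29 = 142 + (70 - 16*√7)*29 = 142 + (2030 - 464*√7) = 2172 - 464*√7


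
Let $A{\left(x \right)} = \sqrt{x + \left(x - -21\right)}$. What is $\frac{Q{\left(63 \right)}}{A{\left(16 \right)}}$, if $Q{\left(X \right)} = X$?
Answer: $\frac{63 \sqrt{53}}{53} \approx 8.6537$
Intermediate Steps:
$A{\left(x \right)} = \sqrt{21 + 2 x}$ ($A{\left(x \right)} = \sqrt{x + \left(x + 21\right)} = \sqrt{x + \left(21 + x\right)} = \sqrt{21 + 2 x}$)
$\frac{Q{\left(63 \right)}}{A{\left(16 \right)}} = \frac{63}{\sqrt{21 + 2 \cdot 16}} = \frac{63}{\sqrt{21 + 32}} = \frac{63}{\sqrt{53}} = 63 \frac{\sqrt{53}}{53} = \frac{63 \sqrt{53}}{53}$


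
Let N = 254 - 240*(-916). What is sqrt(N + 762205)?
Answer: sqrt(982299) ≈ 991.11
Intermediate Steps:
N = 220094 (N = 254 + 219840 = 220094)
sqrt(N + 762205) = sqrt(220094 + 762205) = sqrt(982299)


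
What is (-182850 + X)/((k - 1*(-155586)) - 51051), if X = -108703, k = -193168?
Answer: 291553/88633 ≈ 3.2894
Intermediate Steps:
(-182850 + X)/((k - 1*(-155586)) - 51051) = (-182850 - 108703)/((-193168 - 1*(-155586)) - 51051) = -291553/((-193168 + 155586) - 51051) = -291553/(-37582 - 51051) = -291553/(-88633) = -291553*(-1/88633) = 291553/88633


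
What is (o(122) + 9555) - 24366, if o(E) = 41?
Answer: -14770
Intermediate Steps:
(o(122) + 9555) - 24366 = (41 + 9555) - 24366 = 9596 - 24366 = -14770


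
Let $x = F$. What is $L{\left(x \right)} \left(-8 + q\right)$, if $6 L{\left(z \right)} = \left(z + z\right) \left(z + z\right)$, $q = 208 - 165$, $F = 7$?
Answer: $\frac{3430}{3} \approx 1143.3$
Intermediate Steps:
$q = 43$
$x = 7$
$L{\left(z \right)} = \frac{2 z^{2}}{3}$ ($L{\left(z \right)} = \frac{\left(z + z\right) \left(z + z\right)}{6} = \frac{2 z 2 z}{6} = \frac{4 z^{2}}{6} = \frac{2 z^{2}}{3}$)
$L{\left(x \right)} \left(-8 + q\right) = \frac{2 \cdot 7^{2}}{3} \left(-8 + 43\right) = \frac{2}{3} \cdot 49 \cdot 35 = \frac{98}{3} \cdot 35 = \frac{3430}{3}$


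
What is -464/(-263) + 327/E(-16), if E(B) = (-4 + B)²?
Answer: 271601/105200 ≈ 2.5818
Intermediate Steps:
-464/(-263) + 327/E(-16) = -464/(-263) + 327/((-4 - 16)²) = -464*(-1/263) + 327/((-20)²) = 464/263 + 327/400 = 271601/105200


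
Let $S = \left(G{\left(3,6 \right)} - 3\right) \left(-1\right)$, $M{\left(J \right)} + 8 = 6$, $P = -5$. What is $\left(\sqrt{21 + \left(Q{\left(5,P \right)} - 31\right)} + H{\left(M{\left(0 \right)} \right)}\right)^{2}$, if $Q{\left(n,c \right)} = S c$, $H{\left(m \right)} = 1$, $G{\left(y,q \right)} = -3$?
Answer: $-39 + 4 i \sqrt{10} \approx -39.0 + 12.649 i$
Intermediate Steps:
$M{\left(J \right)} = -2$ ($M{\left(J \right)} = -8 + 6 = -2$)
$S = 6$ ($S = \left(-3 - 3\right) \left(-1\right) = \left(-6\right) \left(-1\right) = 6$)
$Q{\left(n,c \right)} = 6 c$
$\left(\sqrt{21 + \left(Q{\left(5,P \right)} - 31\right)} + H{\left(M{\left(0 \right)} \right)}\right)^{2} = \left(\sqrt{21 + \left(6 \left(-5\right) - 31\right)} + 1\right)^{2} = \left(\sqrt{21 - 61} + 1\right)^{2} = \left(\sqrt{-40} + 1\right)^{2} = \left(2 i \sqrt{10} + 1\right)^{2} = \left(1 + 2 i \sqrt{10}\right)^{2}$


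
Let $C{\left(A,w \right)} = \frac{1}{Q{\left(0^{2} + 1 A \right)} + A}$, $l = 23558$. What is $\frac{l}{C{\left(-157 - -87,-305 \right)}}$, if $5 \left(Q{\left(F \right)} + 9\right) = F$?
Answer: $-2190894$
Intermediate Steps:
$Q{\left(F \right)} = -9 + \frac{F}{5}$
$C{\left(A,w \right)} = \frac{1}{-9 + \frac{6 A}{5}}$ ($C{\left(A,w \right)} = \frac{1}{\left(-9 + \frac{0^{2} + 1 A}{5}\right) + A} = \frac{1}{\left(-9 + \frac{0 + A}{5}\right) + A} = \frac{1}{\left(-9 + \frac{A}{5}\right) + A} = \frac{1}{-9 + \frac{6 A}{5}}$)
$\frac{l}{C{\left(-157 - -87,-305 \right)}} = \frac{23558}{\frac{5}{3} \frac{1}{-15 + 2 \left(-157 - -87\right)}} = \frac{23558}{\frac{5}{3} \frac{1}{-15 + 2 \left(-157 + 87\right)}} = \frac{23558}{\frac{5}{3} \frac{1}{-15 + 2 \left(-70\right)}} = \frac{23558}{\frac{5}{3} \frac{1}{-15 - 140}} = \frac{23558}{\frac{5}{3} \frac{1}{-155}} = \frac{23558}{\frac{5}{3} \left(- \frac{1}{155}\right)} = \frac{23558}{- \frac{1}{93}} = 23558 \left(-93\right) = -2190894$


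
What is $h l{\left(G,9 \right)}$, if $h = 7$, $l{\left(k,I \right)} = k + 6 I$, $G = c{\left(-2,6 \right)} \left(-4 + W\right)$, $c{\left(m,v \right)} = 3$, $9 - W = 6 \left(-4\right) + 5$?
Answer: $882$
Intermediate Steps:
$W = 28$ ($W = 9 - \left(6 \left(-4\right) + 5\right) = 9 - \left(-24 + 5\right) = 9 - -19 = 9 + 19 = 28$)
$G = 72$ ($G = 3 \left(-4 + 28\right) = 3 \cdot 24 = 72$)
$h l{\left(G,9 \right)} = 7 \left(72 + 6 \cdot 9\right) = 7 \left(72 + 54\right) = 7 \cdot 126 = 882$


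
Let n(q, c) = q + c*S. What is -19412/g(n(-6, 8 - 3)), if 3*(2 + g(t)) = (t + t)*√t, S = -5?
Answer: 43677/14900 - 451329*I*√31/14900 ≈ 2.9313 - 168.65*I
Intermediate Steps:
n(q, c) = q - 5*c (n(q, c) = q + c*(-5) = q - 5*c)
g(t) = -2 + 2*t^(3/2)/3 (g(t) = -2 + ((t + t)*√t)/3 = -2 + ((2*t)*√t)/3 = -2 + (2*t^(3/2))/3 = -2 + 2*t^(3/2)/3)
-19412/g(n(-6, 8 - 3)) = -19412/(-2 + 2*(-6 - 5*(8 - 3))^(3/2)/3) = -19412/(-2 + 2*(-6 - 5*5)^(3/2)/3) = -19412/(-2 + 2*(-6 - 25)^(3/2)/3) = -19412/(-2 + 2*(-31)^(3/2)/3) = -19412/(-2 + 2*(-31*I*√31)/3) = -19412/(-2 - 62*I*√31/3)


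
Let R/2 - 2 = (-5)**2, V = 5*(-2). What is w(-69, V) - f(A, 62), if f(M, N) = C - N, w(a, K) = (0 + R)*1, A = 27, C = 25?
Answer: 91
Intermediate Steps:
V = -10
R = 54 (R = 4 + 2*(-5)**2 = 4 + 2*25 = 4 + 50 = 54)
w(a, K) = 54 (w(a, K) = (0 + 54)*1 = 54*1 = 54)
f(M, N) = 25 - N
w(-69, V) - f(A, 62) = 54 - (25 - 1*62) = 54 - (25 - 62) = 54 - 1*(-37) = 54 + 37 = 91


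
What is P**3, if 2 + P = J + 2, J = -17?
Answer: -4913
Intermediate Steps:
P = -17 (P = -2 + (-17 + 2) = -2 - 15 = -17)
P**3 = (-17)**3 = -4913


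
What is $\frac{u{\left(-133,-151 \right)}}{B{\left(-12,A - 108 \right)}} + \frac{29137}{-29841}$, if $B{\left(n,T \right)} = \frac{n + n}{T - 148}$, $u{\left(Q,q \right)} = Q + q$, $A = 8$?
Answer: $- \frac{87602525}{29841} \approx -2935.6$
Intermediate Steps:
$B{\left(n,T \right)} = \frac{2 n}{-148 + T}$
$\frac{u{\left(-133,-151 \right)}}{B{\left(-12,A - 108 \right)}} + \frac{29137}{-29841} = \frac{-133 - 151}{2 \left(-12\right) \frac{1}{-148 + \left(8 - 108\right)}} + \frac{29137}{-29841} = - \frac{284}{2 \left(-12\right) \frac{1}{-148 + \left(8 - 108\right)}} + 29137 \left(- \frac{1}{29841}\right) = - \frac{284}{2 \left(-12\right) \frac{1}{-148 - 100}} - \frac{29137}{29841} = - \frac{284}{2 \left(-12\right) \frac{1}{-248}} - \frac{29137}{29841} = - \frac{284}{2 \left(-12\right) \left(- \frac{1}{248}\right)} - \frac{29137}{29841} = - \frac{284}{\frac{3}{31}} - \frac{29137}{29841} = \left(-284\right) \frac{31}{3} - \frac{29137}{29841} = - \frac{8804}{3} - \frac{29137}{29841} = - \frac{87602525}{29841}$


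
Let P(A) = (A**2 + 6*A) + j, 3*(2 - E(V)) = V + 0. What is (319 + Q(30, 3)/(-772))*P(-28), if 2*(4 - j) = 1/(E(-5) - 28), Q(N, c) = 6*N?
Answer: 2784578003/14089 ≈ 1.9764e+5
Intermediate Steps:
E(V) = 2 - V/3 (E(V) = 2 - (V + 0)/3 = 2 - V/3)
j = 587/146 (j = 4 - 1/(2*((2 - 1/3*(-5)) - 28)) = 4 - 1/(2*((2 + 5/3) - 28)) = 4 - 1/(2*(11/3 - 28)) = 4 - 1/(2*(-73/3)) = 4 - 1/2*(-3/73) = 4 + 3/146 = 587/146 ≈ 4.0205)
P(A) = 587/146 + A**2 + 6*A (P(A) = (A**2 + 6*A) + 587/146 = 587/146 + A**2 + 6*A)
(319 + Q(30, 3)/(-772))*P(-28) = (319 + (6*30)/(-772))*(587/146 + (-28)**2 + 6*(-28)) = (319 + 180*(-1/772))*(587/146 + 784 - 168) = (319 - 45/193)*(90523/146) = (61522/193)*(90523/146) = 2784578003/14089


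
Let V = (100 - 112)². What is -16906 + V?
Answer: -16762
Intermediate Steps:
V = 144 (V = (-12)² = 144)
-16906 + V = -16906 + 144 = -16762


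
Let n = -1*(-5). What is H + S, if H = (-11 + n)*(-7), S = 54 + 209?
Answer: 305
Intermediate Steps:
n = 5
S = 263
H = 42 (H = (-11 + 5)*(-7) = -6*(-7) = 42)
H + S = 42 + 263 = 305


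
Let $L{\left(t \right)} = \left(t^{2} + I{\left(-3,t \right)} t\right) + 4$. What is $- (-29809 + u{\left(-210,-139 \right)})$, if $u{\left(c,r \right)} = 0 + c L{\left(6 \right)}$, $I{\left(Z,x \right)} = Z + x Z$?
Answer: $11749$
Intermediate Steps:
$I{\left(Z,x \right)} = Z + Z x$
$L{\left(t \right)} = 4 + t^{2} + t \left(-3 - 3 t\right)$ ($L{\left(t \right)} = \left(t^{2} + - 3 \left(1 + t\right) t\right) + 4 = \left(t^{2} + \left(-3 - 3 t\right) t\right) + 4 = \left(t^{2} + t \left(-3 - 3 t\right)\right) + 4 = 4 + t^{2} + t \left(-3 - 3 t\right)$)
$u{\left(c,r \right)} = - 86 c$ ($u{\left(c,r \right)} = 0 + c \left(4 - 18 - 2 \cdot 6^{2}\right) = 0 + c \left(4 - 18 - 72\right) = 0 + c \left(-86\right) = 0 - 86 c = - 86 c$)
$- (-29809 + u{\left(-210,-139 \right)}) = - (-29809 - -18060) = - (-29809 + 18060) = \left(-1\right) \left(-11749\right) = 11749$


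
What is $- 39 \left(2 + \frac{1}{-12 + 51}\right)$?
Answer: $-79$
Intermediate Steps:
$- 39 \left(2 + \frac{1}{-12 + 51}\right) = - 39 \left(2 + \frac{1}{39}\right) = \left(-39\right) \frac{79}{39} = -79$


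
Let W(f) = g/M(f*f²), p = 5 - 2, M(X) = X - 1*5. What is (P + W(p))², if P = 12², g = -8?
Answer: 2496400/121 ≈ 20631.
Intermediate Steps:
M(X) = -5 + X (M(X) = X - 5 = -5 + X)
p = 3
W(f) = -8/(-5 + f³) (W(f) = -8/(-5 + f*f²) = -8/(-5 + f³))
P = 144
(P + W(p))² = (144 - 8/(-5 + 3³))² = (144 - 8/(-5 + 27))² = (144 - 8/22)² = (144 - 8*1/22)² = (144 - 4/11)² = (1580/11)² = 2496400/121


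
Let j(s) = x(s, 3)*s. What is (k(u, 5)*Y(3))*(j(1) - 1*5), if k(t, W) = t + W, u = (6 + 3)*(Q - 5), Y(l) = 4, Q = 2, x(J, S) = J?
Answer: 352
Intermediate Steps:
j(s) = s² (j(s) = s*s = s²)
u = -27 (u = (6 + 3)*(2 - 5) = 9*(-3) = -27)
k(t, W) = W + t
(k(u, 5)*Y(3))*(j(1) - 1*5) = ((5 - 27)*4)*(1² - 1*5) = (-22*4)*(1 - 5) = -88*(-4) = 352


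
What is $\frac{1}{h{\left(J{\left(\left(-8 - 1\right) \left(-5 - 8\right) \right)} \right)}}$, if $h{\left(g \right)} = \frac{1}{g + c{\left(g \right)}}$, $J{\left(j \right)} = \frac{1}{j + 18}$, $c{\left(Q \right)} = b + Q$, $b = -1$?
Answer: $- \frac{133}{135} \approx -0.98519$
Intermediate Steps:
$c{\left(Q \right)} = -1 + Q$
$J{\left(j \right)} = \frac{1}{18 + j}$
$h{\left(g \right)} = \frac{1}{-1 + 2 g}$ ($h{\left(g \right)} = \frac{1}{g + \left(-1 + g\right)} = \frac{1}{-1 + 2 g}$)
$\frac{1}{h{\left(J{\left(\left(-8 - 1\right) \left(-5 - 8\right) \right)} \right)}} = \frac{1}{\frac{1}{-1 + \frac{2}{18 + \left(-8 - 1\right) \left(-5 - 8\right)}}} = \frac{1}{\frac{1}{-1 + \frac{2}{18 - -117}}} = \frac{1}{\frac{1}{-1 + \frac{2}{18 + 117}}} = \frac{1}{\frac{1}{-1 + \frac{2}{135}}} = \frac{1}{\frac{1}{- \frac{133}{135}}} = \frac{1}{- \frac{135}{133}} = - \frac{133}{135}$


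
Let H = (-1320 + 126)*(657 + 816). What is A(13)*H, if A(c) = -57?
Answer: 100249434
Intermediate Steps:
H = -1758762 (H = -1194*1473 = -1758762)
A(13)*H = -57*(-1758762) = 100249434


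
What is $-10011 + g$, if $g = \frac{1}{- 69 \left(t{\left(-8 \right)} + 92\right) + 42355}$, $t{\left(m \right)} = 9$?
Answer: $- \frac{354249245}{35386} \approx -10011.0$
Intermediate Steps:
$g = \frac{1}{35386}$ ($g = \frac{1}{- 69 \left(9 + 92\right) + 42355} = \frac{1}{\left(-69\right) 101 + 42355} = \frac{1}{-6969 + 42355} = \frac{1}{35386} \approx 2.826 \cdot 10^{-5}$)
$-10011 + g = -10011 + \frac{1}{35386} = - \frac{354249245}{35386}$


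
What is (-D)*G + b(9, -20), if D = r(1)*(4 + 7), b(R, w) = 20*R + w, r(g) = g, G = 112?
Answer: -1072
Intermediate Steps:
b(R, w) = w + 20*R
D = 11 (D = 1*(4 + 7) = 1*11 = 11)
(-D)*G + b(9, -20) = -1*11*112 + (-20 + 20*9) = -11*112 + (-20 + 180) = -1232 + 160 = -1072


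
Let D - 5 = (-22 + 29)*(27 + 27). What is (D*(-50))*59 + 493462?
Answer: -636388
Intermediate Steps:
D = 383 (D = 5 + (-22 + 29)*(27 + 27) = 5 + 7*54 = 5 + 378 = 383)
(D*(-50))*59 + 493462 = (383*(-50))*59 + 493462 = -19150*59 + 493462 = -1129850 + 493462 = -636388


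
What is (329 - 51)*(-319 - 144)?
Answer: -128714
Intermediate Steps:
(329 - 51)*(-319 - 144) = 278*(-463) = -128714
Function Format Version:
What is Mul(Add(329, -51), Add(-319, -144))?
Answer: -128714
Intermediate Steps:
Mul(Add(329, -51), Add(-319, -144)) = Mul(278, -463) = -128714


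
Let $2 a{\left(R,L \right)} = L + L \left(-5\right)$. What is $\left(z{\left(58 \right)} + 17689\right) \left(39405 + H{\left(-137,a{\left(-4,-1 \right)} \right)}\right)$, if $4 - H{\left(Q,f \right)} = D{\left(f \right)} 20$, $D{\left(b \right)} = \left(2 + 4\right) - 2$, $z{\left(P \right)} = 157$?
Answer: $701865334$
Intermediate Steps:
$D{\left(b \right)} = 4$ ($D{\left(b \right)} = 6 - 2 = 4$)
$a{\left(R,L \right)} = - 2 L$ ($a{\left(R,L \right)} = \frac{L + L \left(-5\right)}{2} = \frac{L - 5 L}{2} = \frac{\left(-4\right) L}{2} = - 2 L$)
$H{\left(Q,f \right)} = -76$ ($H{\left(Q,f \right)} = 4 - 4 \cdot 20 = 4 - 80 = -76$)
$\left(z{\left(58 \right)} + 17689\right) \left(39405 + H{\left(-137,a{\left(-4,-1 \right)} \right)}\right) = \left(157 + 17689\right) \left(39405 - 76\right) = 17846 \cdot 39329 = 701865334$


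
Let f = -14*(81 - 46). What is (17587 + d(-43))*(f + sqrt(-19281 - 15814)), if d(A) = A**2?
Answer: -9523640 + 19436*I*sqrt(35095) ≈ -9.5236e+6 + 3.6411e+6*I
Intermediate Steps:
f = -490 (f = -14*35 = -490)
(17587 + d(-43))*(f + sqrt(-19281 - 15814)) = (17587 + (-43)**2)*(-490 + sqrt(-19281 - 15814)) = (17587 + 1849)*(-490 + sqrt(-35095)) = 19436*(-490 + I*sqrt(35095)) = -9523640 + 19436*I*sqrt(35095)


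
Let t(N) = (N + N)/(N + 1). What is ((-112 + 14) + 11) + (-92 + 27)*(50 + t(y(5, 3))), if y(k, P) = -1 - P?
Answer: -10531/3 ≈ -3510.3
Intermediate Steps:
t(N) = 2*N/(1 + N) (t(N) = (2*N)/(1 + N) = 2*N/(1 + N))
((-112 + 14) + 11) + (-92 + 27)*(50 + t(y(5, 3))) = ((-112 + 14) + 11) + (-92 + 27)*(50 + 2*(-1 - 1*3)/(1 + (-1 - 1*3))) = (-98 + 11) - 65*(50 + 2*(-1 - 3)/(1 + (-1 - 3))) = -87 - 65*(50 + 2*(-4)/(1 - 4)) = -87 - 65*(50 + 2*(-4)/(-3)) = -87 - 65*(50 + 2*(-4)*(-⅓)) = -87 - 65*(50 + 8/3) = -87 - 65*158/3 = -87 - 10270/3 = -10531/3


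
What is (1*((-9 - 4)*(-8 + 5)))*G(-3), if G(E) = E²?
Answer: 351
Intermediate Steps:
(1*((-9 - 4)*(-8 + 5)))*G(-3) = (1*((-9 - 4)*(-8 + 5)))*(-3)² = (1*(-13*(-3)))*9 = (1*39)*9 = 39*9 = 351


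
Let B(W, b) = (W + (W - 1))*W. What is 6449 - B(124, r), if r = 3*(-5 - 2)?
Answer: -24179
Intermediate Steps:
r = -21 (r = 3*(-7) = -21)
B(W, b) = W*(-1 + 2*W) (B(W, b) = (W + (-1 + W))*W = (-1 + 2*W)*W = W*(-1 + 2*W))
6449 - B(124, r) = 6449 - 124*(-1 + 2*124) = 6449 - 124*(-1 + 248) = 6449 - 124*247 = 6449 - 1*30628 = 6449 - 30628 = -24179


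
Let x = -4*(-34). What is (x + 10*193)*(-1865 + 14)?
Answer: -3824166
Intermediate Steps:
x = 136
(x + 10*193)*(-1865 + 14) = (136 + 10*193)*(-1865 + 14) = (136 + 1930)*(-1851) = 2066*(-1851) = -3824166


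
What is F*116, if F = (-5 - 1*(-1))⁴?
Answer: 29696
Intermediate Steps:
F = 256 (F = (-5 + 1)⁴ = (-4)⁴ = 256)
F*116 = 256*116 = 29696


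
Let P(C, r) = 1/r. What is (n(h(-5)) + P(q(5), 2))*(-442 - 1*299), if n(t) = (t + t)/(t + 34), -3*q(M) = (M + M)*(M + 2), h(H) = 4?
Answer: -1053/2 ≈ -526.50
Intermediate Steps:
q(M) = -2*M*(2 + M)/3 (q(M) = -(M + M)*(M + 2)/3 = -2*M*(2 + M)/3)
n(t) = 2*t/(34 + t) (n(t) = (2*t)/(34 + t) = 2*t/(34 + t))
(n(h(-5)) + P(q(5), 2))*(-442 - 1*299) = (2*4/(34 + 4) + 1/2)*(-442 - 1*299) = (2*4/38 + ½)*(-442 - 299) = (2*4*(1/38) + ½)*(-741) = (4/19 + ½)*(-741) = (27/38)*(-741) = -1053/2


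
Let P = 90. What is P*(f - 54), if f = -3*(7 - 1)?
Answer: -6480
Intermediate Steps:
f = -18 (f = -3*6 = -18)
P*(f - 54) = 90*(-18 - 54) = 90*(-72) = -6480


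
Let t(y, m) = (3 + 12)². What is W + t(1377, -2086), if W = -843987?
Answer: -843762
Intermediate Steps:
t(y, m) = 225 (t(y, m) = 15² = 225)
W + t(1377, -2086) = -843987 + 225 = -843762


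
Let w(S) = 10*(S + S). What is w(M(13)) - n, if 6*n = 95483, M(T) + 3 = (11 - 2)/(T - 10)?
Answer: -95483/6 ≈ -15914.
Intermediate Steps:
M(T) = -3 + 9/(-10 + T) (M(T) = -3 + (11 - 2)/(T - 10) = -3 + 9/(-10 + T))
w(S) = 20*S (w(S) = 10*(2*S) = 20*S)
n = 95483/6 (n = (⅙)*95483 = 95483/6 ≈ 15914.)
w(M(13)) - n = 20*(3*(13 - 1*13)/(-10 + 13)) - 1*95483/6 = 20*(3*(13 - 13)/3) - 95483/6 = 20*(3*(⅓)*0) - 95483/6 = 20*0 - 95483/6 = 0 - 95483/6 = -95483/6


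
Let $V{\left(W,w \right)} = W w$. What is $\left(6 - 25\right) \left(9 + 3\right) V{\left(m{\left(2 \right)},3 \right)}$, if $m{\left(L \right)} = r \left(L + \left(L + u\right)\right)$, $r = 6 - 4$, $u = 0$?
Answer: $-5472$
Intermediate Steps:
$r = 2$
$m{\left(L \right)} = 4 L$ ($m{\left(L \right)} = 2 \left(L + \left(L + 0\right)\right) = 2 \left(L + L\right) = 2 \cdot 2 L = 4 L$)
$\left(6 - 25\right) \left(9 + 3\right) V{\left(m{\left(2 \right)},3 \right)} = \left(6 - 25\right) \left(9 + 3\right) 4 \cdot 2 \cdot 3 = \left(-19\right) 12 \cdot 8 \cdot 3 = \left(-228\right) 24 = -5472$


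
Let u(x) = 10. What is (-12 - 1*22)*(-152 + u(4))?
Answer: 4828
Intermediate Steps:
(-12 - 1*22)*(-152 + u(4)) = (-12 - 1*22)*(-152 + 10) = (-12 - 22)*(-142) = -34*(-142) = 4828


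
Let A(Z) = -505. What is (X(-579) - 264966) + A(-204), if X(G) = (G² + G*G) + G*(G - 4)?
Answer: 742568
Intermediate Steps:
X(G) = 2*G² + G*(-4 + G) (X(G) = (G² + G²) + G*(-4 + G) = 2*G² + G*(-4 + G))
(X(-579) - 264966) + A(-204) = (-579*(-4 + 3*(-579)) - 264966) - 505 = (-579*(-4 - 1737) - 264966) - 505 = (-579*(-1741) - 264966) - 505 = (1008039 - 264966) - 505 = 743073 - 505 = 742568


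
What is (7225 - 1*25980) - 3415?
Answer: -22170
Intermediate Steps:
(7225 - 1*25980) - 3415 = (7225 - 25980) - 3415 = -18755 - 3415 = -22170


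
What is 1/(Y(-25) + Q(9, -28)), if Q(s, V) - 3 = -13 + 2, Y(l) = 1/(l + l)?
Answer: -50/401 ≈ -0.12469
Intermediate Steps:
Y(l) = 1/(2*l)
Q(s, V) = -8 (Q(s, V) = 3 + (-13 + 2) = 3 - 11 = -8)
1/(Y(-25) + Q(9, -28)) = 1/((½)/(-25) - 8) = 1/((½)*(-1/25) - 8) = 1/(-1/50 - 8) = 1/(-401/50) = -50/401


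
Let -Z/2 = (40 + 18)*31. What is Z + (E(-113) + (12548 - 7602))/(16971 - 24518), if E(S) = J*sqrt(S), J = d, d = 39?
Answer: -27143958/7547 - 39*I*sqrt(113)/7547 ≈ -3596.7 - 0.054933*I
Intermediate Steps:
J = 39
E(S) = 39*sqrt(S)
Z = -3596 (Z = -2*(40 + 18)*31 = -116*31 = -2*1798 = -3596)
Z + (E(-113) + (12548 - 7602))/(16971 - 24518) = -3596 + (39*sqrt(-113) + (12548 - 7602))/(16971 - 24518) = -3596 + (39*(I*sqrt(113)) + 4946)/(-7547) = -3596 + (39*I*sqrt(113) + 4946)*(-1/7547) = -3596 + (4946 + 39*I*sqrt(113))*(-1/7547) = -3596 + (-4946/7547 - 39*I*sqrt(113)/7547) = -27143958/7547 - 39*I*sqrt(113)/7547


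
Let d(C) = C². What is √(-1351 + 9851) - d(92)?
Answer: -8464 + 10*√85 ≈ -8371.8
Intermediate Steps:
√(-1351 + 9851) - d(92) = √(-1351 + 9851) - 1*92² = √8500 - 1*8464 = 10*√85 - 8464 = -8464 + 10*√85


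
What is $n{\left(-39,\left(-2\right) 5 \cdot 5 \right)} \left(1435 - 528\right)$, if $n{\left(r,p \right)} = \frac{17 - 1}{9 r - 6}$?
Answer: $- \frac{14512}{357} \approx -40.65$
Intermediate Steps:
$n{\left(r,p \right)} = \frac{16}{-6 + 9 r}$
$n{\left(-39,\left(-2\right) 5 \cdot 5 \right)} \left(1435 - 528\right) = \frac{16}{3 \left(-2 + 3 \left(-39\right)\right)} \left(1435 - 528\right) = \frac{16}{3 \left(-2 - 117\right)} 907 = \frac{16}{3 \left(-119\right)} 907 = \frac{16}{3} \left(- \frac{1}{119}\right) 907 = \left(- \frac{16}{357}\right) 907 = - \frac{14512}{357}$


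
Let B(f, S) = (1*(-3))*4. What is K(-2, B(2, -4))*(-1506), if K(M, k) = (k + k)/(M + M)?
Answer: -9036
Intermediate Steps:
B(f, S) = -12 (B(f, S) = -3*4 = -12)
K(M, k) = k/M (K(M, k) = (2*k)/((2*M)) = (2*k)*(1/(2*M)) = k/M)
K(-2, B(2, -4))*(-1506) = -12/(-2)*(-1506) = -12*(-½)*(-1506) = 6*(-1506) = -9036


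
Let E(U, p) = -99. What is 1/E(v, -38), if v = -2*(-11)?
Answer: -1/99 ≈ -0.010101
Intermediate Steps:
v = 22
1/E(v, -38) = 1/(-99) = -1/99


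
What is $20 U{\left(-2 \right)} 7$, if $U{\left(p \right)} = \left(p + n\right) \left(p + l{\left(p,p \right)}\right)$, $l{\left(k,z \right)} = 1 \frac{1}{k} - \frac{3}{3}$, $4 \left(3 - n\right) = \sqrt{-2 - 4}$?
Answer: $-490 + \frac{245 i \sqrt{6}}{2} \approx -490.0 + 300.06 i$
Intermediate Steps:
$n = 3 - \frac{i \sqrt{6}}{4}$ ($n = 3 - \frac{\sqrt{-2 - 4}}{4} = 3 - \frac{\sqrt{-6}}{4} = 3 - \frac{i \sqrt{6}}{4} \approx 3.0 - 0.61237 i$)
$l{\left(k,z \right)} = -1 + \frac{1}{k}$ ($l{\left(k,z \right)} = \frac{1}{k} - 1 = -1 + \frac{1}{k}$)
$U{\left(p \right)} = \left(p + \frac{1 - p}{p}\right) \left(3 + p - \frac{i \sqrt{6}}{4}\right)$ ($U{\left(p \right)} = \left(p + \left(3 - \frac{i \sqrt{6}}{4}\right)\right) \left(p + \frac{1 - p}{p}\right) = \left(3 + p - \frac{i \sqrt{6}}{4}\right) \left(p + \frac{1 - p}{p}\right) = \left(p + \frac{1 - p}{p}\right) \left(3 + p - \frac{i \sqrt{6}}{4}\right)$)
$20 U{\left(-2 \right)} 7 = 20 \frac{- 2 \left(4 - -8 + 4 \left(-2\right)^{2} - 2 \left(12 - i \sqrt{6}\right)\right) - \left(-1 - 2\right) \left(12 - i \sqrt{6}\right)}{4 \left(-2\right)} 7 = 20 \cdot \frac{1}{4} \left(- \frac{1}{2}\right) \left(- 2 \left(4 + 8 + 4 \cdot 4 - \left(24 - 2 i \sqrt{6}\right)\right) - - 3 \left(12 - i \sqrt{6}\right)\right) 7 = 20 \cdot \frac{1}{4} \left(- \frac{1}{2}\right) \left(- 2 \left(4 + 8 + 16 - \left(24 - 2 i \sqrt{6}\right)\right) + \left(36 - 3 i \sqrt{6}\right)\right) 7 = 20 \cdot \frac{1}{4} \left(- \frac{1}{2}\right) \left(- 2 \left(4 + 2 i \sqrt{6}\right) + \left(36 - 3 i \sqrt{6}\right)\right) 7 = 20 \cdot \frac{1}{4} \left(- \frac{1}{2}\right) \left(\left(-8 - 4 i \sqrt{6}\right) + \left(36 - 3 i \sqrt{6}\right)\right) 7 = 20 \cdot \frac{1}{4} \left(- \frac{1}{2}\right) \left(28 - 7 i \sqrt{6}\right) 7 = 20 \left(- \frac{7}{2} + \frac{7 i \sqrt{6}}{8}\right) 7 = \left(-70 + \frac{35 i \sqrt{6}}{2}\right) 7 = -490 + \frac{245 i \sqrt{6}}{2}$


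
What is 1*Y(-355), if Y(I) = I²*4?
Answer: 504100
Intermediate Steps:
Y(I) = 4*I²
1*Y(-355) = 1*(4*(-355)²) = 1*(4*126025) = 1*504100 = 504100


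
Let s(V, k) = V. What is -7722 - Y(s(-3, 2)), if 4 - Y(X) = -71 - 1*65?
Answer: -7862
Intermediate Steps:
Y(X) = 140 (Y(X) = 4 - (-71 - 1*65) = 4 - (-71 - 65) = 4 - 1*(-136) = 4 + 136 = 140)
-7722 - Y(s(-3, 2)) = -7722 - 1*140 = -7722 - 140 = -7862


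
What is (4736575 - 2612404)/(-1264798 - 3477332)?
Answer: -708057/1580710 ≈ -0.44794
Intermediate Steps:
(4736575 - 2612404)/(-1264798 - 3477332) = 2124171/(-4742130) = 2124171*(-1/4742130) = -708057/1580710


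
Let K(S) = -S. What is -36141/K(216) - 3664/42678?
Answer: 28548781/170712 ≈ 167.23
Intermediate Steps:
-36141/K(216) - 3664/42678 = -36141/((-1*216)) - 3664/42678 = -36141/(-216) - 3664*1/42678 = -36141*(-1/216) - 1832/21339 = 12047/72 - 1832/21339 = 28548781/170712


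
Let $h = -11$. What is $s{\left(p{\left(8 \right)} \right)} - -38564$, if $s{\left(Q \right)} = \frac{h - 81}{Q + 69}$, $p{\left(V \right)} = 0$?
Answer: $\frac{115688}{3} \approx 38563.0$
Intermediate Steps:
$s{\left(Q \right)} = - \frac{92}{69 + Q}$ ($s{\left(Q \right)} = \frac{-11 - 81}{Q + 69} = - \frac{92}{69 + Q}$)
$s{\left(p{\left(8 \right)} \right)} - -38564 = - \frac{92}{69 + 0} - -38564 = - \frac{92}{69} + 38564 = \left(-92\right) \frac{1}{69} + 38564 = - \frac{4}{3} + 38564 = \frac{115688}{3}$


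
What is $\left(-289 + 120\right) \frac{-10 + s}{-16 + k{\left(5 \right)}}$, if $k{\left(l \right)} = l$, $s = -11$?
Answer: $- \frac{3549}{11} \approx -322.64$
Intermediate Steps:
$\left(-289 + 120\right) \frac{-10 + s}{-16 + k{\left(5 \right)}} = \left(-289 + 120\right) \frac{-10 - 11}{-16 + 5} = - 169 \left(- \frac{21}{-11}\right) = - 169 \left(\left(-21\right) \left(- \frac{1}{11}\right)\right) = \left(-169\right) \frac{21}{11} = - \frac{3549}{11}$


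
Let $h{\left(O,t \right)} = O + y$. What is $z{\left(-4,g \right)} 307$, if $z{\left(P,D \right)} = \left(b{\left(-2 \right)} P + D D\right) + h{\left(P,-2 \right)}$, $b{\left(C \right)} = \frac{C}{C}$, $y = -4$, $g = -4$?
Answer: $1228$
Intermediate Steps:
$b{\left(C \right)} = 1$
$h{\left(O,t \right)} = -4 + O$ ($h{\left(O,t \right)} = O - 4 = -4 + O$)
$z{\left(P,D \right)} = -4 + D^{2} + 2 P$ ($z{\left(P,D \right)} = \left(1 P + D D\right) + \left(-4 + P\right) = \left(P + D^{2}\right) + \left(-4 + P\right) = -4 + D^{2} + 2 P$)
$z{\left(-4,g \right)} 307 = \left(-4 + \left(-4\right)^{2} + 2 \left(-4\right)\right) 307 = \left(-4 + 16 - 8\right) 307 = 4 \cdot 307 = 1228$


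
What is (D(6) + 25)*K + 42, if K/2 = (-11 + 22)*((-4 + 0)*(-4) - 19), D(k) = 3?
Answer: -1806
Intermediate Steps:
K = -66 (K = 2*((-11 + 22)*((-4 + 0)*(-4) - 19)) = 2*(11*(-4*(-4) - 19)) = 2*(11*(16 - 19)) = 2*(11*(-3)) = 2*(-33) = -66)
(D(6) + 25)*K + 42 = (3 + 25)*(-66) + 42 = 28*(-66) + 42 = -1848 + 42 = -1806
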